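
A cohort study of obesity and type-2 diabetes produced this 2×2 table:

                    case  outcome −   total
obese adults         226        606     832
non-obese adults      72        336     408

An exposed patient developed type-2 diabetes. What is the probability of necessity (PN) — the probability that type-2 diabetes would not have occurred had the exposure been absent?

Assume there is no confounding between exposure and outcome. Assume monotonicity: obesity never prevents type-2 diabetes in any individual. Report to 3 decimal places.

p₁ = P(outcome | exposed) = 226/832 = 0.27163
p₀ = P(outcome | unexposed) = 72/408 = 0.17647
Under exogeneity and monotonicity, PN = (p₁ − p₀)/p₁.
PN = (0.27163 − 0.17647) / 0.27163 ≈ 0.3503

PN ≈ 0.350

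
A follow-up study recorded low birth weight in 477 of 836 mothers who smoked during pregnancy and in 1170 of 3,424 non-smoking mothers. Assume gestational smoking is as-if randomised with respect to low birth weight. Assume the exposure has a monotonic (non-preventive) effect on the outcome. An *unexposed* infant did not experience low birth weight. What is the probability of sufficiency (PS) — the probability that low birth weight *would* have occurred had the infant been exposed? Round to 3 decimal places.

PS ≈ 0.348

p₁ = P(outcome | exposed) = 477/836 = 0.57057
p₀ = P(outcome | unexposed) = 1170/3424 = 0.34171
Under exogeneity and monotonicity, PS = (p₁ − p₀) / (1 − p₀).
PS = (0.57057 − 0.34171) / (1 − 0.34171) = 0.22887 / 0.65829 ≈ 0.3477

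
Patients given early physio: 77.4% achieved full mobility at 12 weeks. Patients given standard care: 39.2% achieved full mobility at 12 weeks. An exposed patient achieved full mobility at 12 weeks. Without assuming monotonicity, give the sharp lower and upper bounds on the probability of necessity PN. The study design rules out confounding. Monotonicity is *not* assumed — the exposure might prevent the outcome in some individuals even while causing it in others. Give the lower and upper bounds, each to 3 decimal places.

p₁ = 0.774, p₀ = 0.392.
Under exogeneity alone the bounds on PN are max{0,(p₁−p₀)/p₁} ≤ PN ≤ min{1,(1−p₀)/p₁}.
  lower = (p₁ − p₀)/p₁ = 0.382 / 0.774 ≈ 0.4935
  upper = min{1, (1 − p₀)/p₁} = 0.608 / 0.774 ≈ 0.7855

0.494 ≤ PN ≤ 0.786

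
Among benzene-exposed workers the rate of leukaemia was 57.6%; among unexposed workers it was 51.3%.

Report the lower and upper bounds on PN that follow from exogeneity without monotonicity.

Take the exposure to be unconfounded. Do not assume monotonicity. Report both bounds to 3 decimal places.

0.109 ≤ PN ≤ 0.845

p₁ = 0.576, p₀ = 0.513.
Under exogeneity alone the bounds on PN are max{0,(p₁−p₀)/p₁} ≤ PN ≤ min{1,(1−p₀)/p₁}.
  lower = (p₁ − p₀)/p₁ = 0.063 / 0.576 ≈ 0.1094
  upper = min{1, (1 − p₀)/p₁} = 0.487 / 0.576 ≈ 0.8455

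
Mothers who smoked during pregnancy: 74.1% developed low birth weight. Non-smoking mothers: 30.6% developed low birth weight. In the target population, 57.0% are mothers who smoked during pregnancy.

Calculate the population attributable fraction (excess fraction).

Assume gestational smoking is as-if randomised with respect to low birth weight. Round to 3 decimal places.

p₁ = 0.741, p₀ = 0.306.
Overall risk P(Y=1) = π·p₁ + (1−π)·p₀ = 0.57×0.741 + 0.43×0.306 = 0.55395.
Under exogeneity, PAF = [P(Y=1) − p₀] / P(Y=1).
PAF = (0.55395 − 0.306) / 0.55395 ≈ 0.4476

PAF ≈ 0.448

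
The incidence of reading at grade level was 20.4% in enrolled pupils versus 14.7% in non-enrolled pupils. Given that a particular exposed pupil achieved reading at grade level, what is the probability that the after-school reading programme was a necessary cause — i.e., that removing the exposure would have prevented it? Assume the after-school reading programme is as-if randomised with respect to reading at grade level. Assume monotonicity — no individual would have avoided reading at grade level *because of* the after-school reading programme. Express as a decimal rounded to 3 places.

PN ≈ 0.279

p₁ = 0.204, p₀ = 0.147.
Under exogeneity and monotonicity, PN = (p₁ − p₀) / p₁.
PN = (0.204 − 0.147) / 0.204 = 0.057 / 0.204 ≈ 0.2794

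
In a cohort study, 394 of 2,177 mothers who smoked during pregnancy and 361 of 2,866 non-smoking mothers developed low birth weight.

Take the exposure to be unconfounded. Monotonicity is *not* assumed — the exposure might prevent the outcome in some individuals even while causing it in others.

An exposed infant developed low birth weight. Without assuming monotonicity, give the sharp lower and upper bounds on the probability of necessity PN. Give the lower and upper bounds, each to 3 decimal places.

p₁ = P(outcome | exposed) = 394/2177 = 0.18098
p₀ = P(outcome | unexposed) = 361/2866 = 0.12596
Under exogeneity alone the bounds on PN are max{0,(p₁−p₀)/p₁} ≤ PN ≤ min{1,(1−p₀)/p₁}.
  lower = (p₁ − p₀)/p₁ = 0.055023 / 0.18098 ≈ 0.3040
  upper = min{1, (1 − p₀)/p₁} = 0.87404 / 0.18098 ≈ 4.8294 → capped at 1

0.304 ≤ PN ≤ 1.000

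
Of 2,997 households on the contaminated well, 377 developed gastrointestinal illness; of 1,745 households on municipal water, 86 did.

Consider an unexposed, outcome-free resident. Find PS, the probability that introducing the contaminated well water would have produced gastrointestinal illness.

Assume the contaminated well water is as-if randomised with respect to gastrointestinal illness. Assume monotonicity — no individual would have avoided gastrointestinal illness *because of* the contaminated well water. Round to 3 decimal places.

PS ≈ 0.080

p₁ = P(outcome | exposed) = 377/2997 = 0.12579
p₀ = P(outcome | unexposed) = 86/1745 = 0.049284
Under exogeneity and monotonicity, PS = (p₁ − p₀) / (1 − p₀).
PS = (0.12579 − 0.049284) / (1 − 0.049284) = 0.076509 / 0.95072 ≈ 0.0805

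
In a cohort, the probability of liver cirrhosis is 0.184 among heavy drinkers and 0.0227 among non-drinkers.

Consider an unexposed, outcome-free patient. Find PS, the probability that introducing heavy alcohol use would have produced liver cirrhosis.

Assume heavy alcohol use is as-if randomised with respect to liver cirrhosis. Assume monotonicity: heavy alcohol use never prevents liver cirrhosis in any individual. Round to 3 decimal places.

PS ≈ 0.165

Let p₁ = 0.184, p₀ = 0.0227.
Under exogeneity and monotonicity, PS = (p₁ − p₀) / (1 − p₀).
PS = (0.184 − 0.0227) / (1 − 0.0227) = 0.1613 / 0.9773 ≈ 0.1650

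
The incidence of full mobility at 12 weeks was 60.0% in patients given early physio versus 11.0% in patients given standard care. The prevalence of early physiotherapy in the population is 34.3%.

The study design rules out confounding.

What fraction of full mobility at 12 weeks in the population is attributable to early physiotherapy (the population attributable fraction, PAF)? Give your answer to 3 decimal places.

p₁ = 0.6, p₀ = 0.11.
Overall risk P(Y=1) = π·p₁ + (1−π)·p₀ = 0.343×0.6 + 0.657×0.11 = 0.27807.
Under exogeneity, PAF = [P(Y=1) − p₀] / P(Y=1).
PAF = (0.27807 − 0.11) / 0.27807 ≈ 0.6044

PAF ≈ 0.604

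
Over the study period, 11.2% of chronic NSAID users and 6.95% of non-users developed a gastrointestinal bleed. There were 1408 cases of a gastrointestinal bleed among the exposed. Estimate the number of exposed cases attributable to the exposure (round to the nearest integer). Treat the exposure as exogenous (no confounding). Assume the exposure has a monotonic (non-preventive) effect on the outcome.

p₁ = 0.112, p₀ = 0.0695.
PN = (p₁ − p₀)/p₁ = (0.112 − 0.0695) / 0.112 ≈ 0.37946.
Attributable cases ≈ PN × (exposed cases) = 0.37946 × 1408 ≈ 534.29.

about 534 cases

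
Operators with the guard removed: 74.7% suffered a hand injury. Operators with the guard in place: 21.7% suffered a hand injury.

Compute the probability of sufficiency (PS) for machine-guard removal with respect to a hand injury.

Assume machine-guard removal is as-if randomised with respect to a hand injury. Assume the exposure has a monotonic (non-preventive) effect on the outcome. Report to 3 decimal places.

PS ≈ 0.677

p₁ = 0.747, p₀ = 0.217.
Under exogeneity and monotonicity, PS = (p₁ − p₀) / (1 − p₀).
PS = (0.747 − 0.217) / (1 − 0.217) = 0.53 / 0.783 ≈ 0.6769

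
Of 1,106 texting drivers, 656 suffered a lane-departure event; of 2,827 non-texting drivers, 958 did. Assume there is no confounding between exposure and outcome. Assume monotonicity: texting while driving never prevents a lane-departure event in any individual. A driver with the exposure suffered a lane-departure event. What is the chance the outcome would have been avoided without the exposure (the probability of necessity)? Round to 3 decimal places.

p₁ = P(outcome | exposed) = 656/1106 = 0.59313
p₀ = P(outcome | unexposed) = 958/2827 = 0.33888
Under exogeneity and monotonicity, PN = (p₁ − p₀) / p₁.
PN = (0.59313 − 0.33888) / 0.59313 = 0.25425 / 0.59313 ≈ 0.4287

PN ≈ 0.429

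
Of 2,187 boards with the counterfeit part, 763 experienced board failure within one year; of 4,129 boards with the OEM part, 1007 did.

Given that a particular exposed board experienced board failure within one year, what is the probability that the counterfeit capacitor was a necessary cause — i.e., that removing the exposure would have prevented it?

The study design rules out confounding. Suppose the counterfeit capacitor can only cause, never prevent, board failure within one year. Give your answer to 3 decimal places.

p₁ = P(outcome | exposed) = 763/2187 = 0.34888
p₀ = P(outcome | unexposed) = 1007/4129 = 0.24388
Under exogeneity and monotonicity, PN = (p₁ − p₀) / p₁.
PN = (0.34888 − 0.24388) / 0.34888 = 0.105 / 0.34888 ≈ 0.3009

PN ≈ 0.301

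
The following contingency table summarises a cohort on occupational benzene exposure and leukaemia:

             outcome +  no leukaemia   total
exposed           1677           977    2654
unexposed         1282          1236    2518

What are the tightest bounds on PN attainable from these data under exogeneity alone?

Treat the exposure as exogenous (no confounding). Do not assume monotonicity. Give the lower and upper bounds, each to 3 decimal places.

p₁ = P(outcome | exposed) = 1677/2654 = 0.63188
p₀ = P(outcome | unexposed) = 1282/2518 = 0.50913
Under exogeneity alone the bounds on PN are max{0,(p₁−p₀)/p₁} ≤ PN ≤ min{1,(1−p₀)/p₁}.
  lower = (p₁ − p₀)/p₁ = 0.12274 / 0.63188 ≈ 0.1943
  upper = min{1, (1 − p₀)/p₁} = 0.49087 / 0.63188 ≈ 0.7768

0.194 ≤ PN ≤ 0.777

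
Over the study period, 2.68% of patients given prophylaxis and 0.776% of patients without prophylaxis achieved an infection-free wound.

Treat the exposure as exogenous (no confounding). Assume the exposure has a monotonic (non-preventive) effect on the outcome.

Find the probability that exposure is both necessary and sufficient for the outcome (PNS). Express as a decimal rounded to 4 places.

p₁ = 0.0268, p₀ = 0.00776.
Under exogeneity and monotonicity, PNS = p₁ − p₀.
PNS = 0.0268 − 0.00776 = 0.01904

PNS ≈ 0.0190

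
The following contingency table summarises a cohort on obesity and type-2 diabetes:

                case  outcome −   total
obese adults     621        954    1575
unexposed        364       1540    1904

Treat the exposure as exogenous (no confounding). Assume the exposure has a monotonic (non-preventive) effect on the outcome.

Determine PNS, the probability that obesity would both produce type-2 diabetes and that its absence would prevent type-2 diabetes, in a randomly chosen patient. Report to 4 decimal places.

p₁ = P(outcome | exposed) = 621/1575 = 0.39429
p₀ = P(outcome | unexposed) = 364/1904 = 0.19118
Under exogeneity and monotonicity, PNS = p₁ − p₀.
PNS = 0.39429 − 0.19118 = 0.20311

PNS ≈ 0.2031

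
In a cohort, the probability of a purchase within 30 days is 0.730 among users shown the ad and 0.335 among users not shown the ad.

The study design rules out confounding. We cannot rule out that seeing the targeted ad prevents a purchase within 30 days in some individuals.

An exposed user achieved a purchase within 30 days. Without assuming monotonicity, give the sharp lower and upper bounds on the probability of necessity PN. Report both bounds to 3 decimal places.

Let p₁ = 0.73, p₀ = 0.335.
Under exogeneity alone the bounds on PN are max{0,(p₁−p₀)/p₁} ≤ PN ≤ min{1,(1−p₀)/p₁}.
  lower = (p₁ − p₀)/p₁ = 0.395 / 0.73 ≈ 0.5411
  upper = min{1, (1 − p₀)/p₁} = 0.665 / 0.73 ≈ 0.9110

0.541 ≤ PN ≤ 0.911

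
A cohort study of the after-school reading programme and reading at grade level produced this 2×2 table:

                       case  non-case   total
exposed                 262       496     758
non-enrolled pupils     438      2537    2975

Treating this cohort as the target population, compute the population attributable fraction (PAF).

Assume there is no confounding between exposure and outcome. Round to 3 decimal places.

p₁ = P(outcome | exposed) = 262/758 = 0.34565
p₀ = P(outcome | unexposed) = 438/2975 = 0.14723
Exposure prevalence π = 758/3733 = 0.20305; overall risk P(Y=1) = 0.18752.
Under exogeneity, PAF = [P(Y=1) − p₀]/P(Y=1).
PAF = (0.18752 − 0.14723) / 0.18752 ≈ 0.2149

PAF ≈ 0.215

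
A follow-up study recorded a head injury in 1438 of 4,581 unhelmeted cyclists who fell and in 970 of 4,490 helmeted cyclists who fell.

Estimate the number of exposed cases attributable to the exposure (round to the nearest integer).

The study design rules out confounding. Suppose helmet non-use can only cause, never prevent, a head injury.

p₁ = P(outcome | exposed) = 1438/4581 = 0.31391
p₀ = P(outcome | unexposed) = 970/4490 = 0.21604
PN = (p₁ − p₀)/p₁ = (0.31391 − 0.21604) / 0.31391 ≈ 0.31178.
Attributable cases ≈ PN × (exposed cases) = 0.31178 × 1438 ≈ 448.34.

about 448 cases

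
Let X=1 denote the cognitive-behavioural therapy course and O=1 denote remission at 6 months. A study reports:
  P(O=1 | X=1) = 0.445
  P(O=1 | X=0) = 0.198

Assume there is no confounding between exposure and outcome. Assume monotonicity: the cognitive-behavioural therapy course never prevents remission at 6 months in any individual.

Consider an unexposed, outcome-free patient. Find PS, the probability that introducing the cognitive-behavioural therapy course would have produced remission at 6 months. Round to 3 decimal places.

Let p₁ = 0.445, p₀ = 0.198.
Under exogeneity and monotonicity, PS = (p₁ − p₀) / (1 − p₀).
PS = (0.445 − 0.198) / (1 − 0.198) = 0.247 / 0.802 ≈ 0.3080

PS ≈ 0.308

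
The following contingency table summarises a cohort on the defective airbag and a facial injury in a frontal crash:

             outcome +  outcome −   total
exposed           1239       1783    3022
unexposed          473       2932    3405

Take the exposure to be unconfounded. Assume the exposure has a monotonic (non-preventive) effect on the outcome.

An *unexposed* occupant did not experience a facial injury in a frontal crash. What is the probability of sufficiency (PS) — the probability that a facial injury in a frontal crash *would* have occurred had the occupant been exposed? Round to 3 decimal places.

PS ≈ 0.315

p₁ = P(outcome | exposed) = 1239/3022 = 0.40999
p₀ = P(outcome | unexposed) = 473/3405 = 0.13891
Under exogeneity and monotonicity, PS = (p₁ − p₀) / (1 − p₀).
PS = (0.40999 − 0.13891) / (1 − 0.13891) = 0.27108 / 0.86109 ≈ 0.3148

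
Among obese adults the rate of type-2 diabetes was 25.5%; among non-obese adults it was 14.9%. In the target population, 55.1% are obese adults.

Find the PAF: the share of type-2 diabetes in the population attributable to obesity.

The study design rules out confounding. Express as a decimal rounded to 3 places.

p₁ = 0.255, p₀ = 0.149.
Overall risk P(Y=1) = π·p₁ + (1−π)·p₀ = 0.551×0.255 + 0.449×0.149 = 0.20741.
Under exogeneity, PAF = [P(Y=1) − p₀] / P(Y=1).
PAF = (0.20741 − 0.149) / 0.20741 ≈ 0.2816

PAF ≈ 0.282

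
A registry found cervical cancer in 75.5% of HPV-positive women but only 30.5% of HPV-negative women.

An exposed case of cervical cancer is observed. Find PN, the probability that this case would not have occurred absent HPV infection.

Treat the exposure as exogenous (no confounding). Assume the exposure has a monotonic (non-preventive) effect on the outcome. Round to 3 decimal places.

PN ≈ 0.596

p₁ = 0.755, p₀ = 0.305.
Under exogeneity and monotonicity, PN = (p₁ − p₀) / p₁.
PN = (0.755 − 0.305) / 0.755 = 0.45 / 0.755 ≈ 0.5960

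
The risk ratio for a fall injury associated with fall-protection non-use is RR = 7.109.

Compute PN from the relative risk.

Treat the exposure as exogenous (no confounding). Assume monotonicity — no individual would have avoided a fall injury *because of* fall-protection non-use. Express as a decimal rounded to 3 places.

PN ≈ 0.859

Under exogeneity and monotonicity, PN = (RR − 1) / RR = 1 − 1/RR.
PN = (7.109 − 1) / 7.109 = 6.109 / 7.109 ≈ 0.8593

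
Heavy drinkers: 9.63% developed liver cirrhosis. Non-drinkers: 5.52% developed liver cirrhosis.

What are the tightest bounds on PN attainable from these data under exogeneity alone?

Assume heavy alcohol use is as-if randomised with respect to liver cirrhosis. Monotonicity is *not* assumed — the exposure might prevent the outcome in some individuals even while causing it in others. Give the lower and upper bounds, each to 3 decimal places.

p₁ = 0.0963, p₀ = 0.0552.
Under exogeneity alone the bounds on PN are max{0,(p₁−p₀)/p₁} ≤ PN ≤ min{1,(1−p₀)/p₁}.
  lower = (p₁ − p₀)/p₁ = 0.0411 / 0.0963 ≈ 0.4268
  upper = min{1, (1 − p₀)/p₁} = 0.9448 / 0.0963 ≈ 9.8110 → capped at 1

0.427 ≤ PN ≤ 1.000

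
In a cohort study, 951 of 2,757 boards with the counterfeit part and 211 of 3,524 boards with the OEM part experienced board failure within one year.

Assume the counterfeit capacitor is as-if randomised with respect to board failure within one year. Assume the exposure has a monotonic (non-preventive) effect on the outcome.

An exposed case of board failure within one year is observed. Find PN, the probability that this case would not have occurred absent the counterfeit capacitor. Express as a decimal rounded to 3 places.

p₁ = P(outcome | exposed) = 951/2757 = 0.34494
p₀ = P(outcome | unexposed) = 211/3524 = 0.059875
Under exogeneity and monotonicity, PN = (p₁ − p₀) / p₁.
PN = (0.34494 − 0.059875) / 0.34494 = 0.28507 / 0.34494 ≈ 0.8264

PN ≈ 0.826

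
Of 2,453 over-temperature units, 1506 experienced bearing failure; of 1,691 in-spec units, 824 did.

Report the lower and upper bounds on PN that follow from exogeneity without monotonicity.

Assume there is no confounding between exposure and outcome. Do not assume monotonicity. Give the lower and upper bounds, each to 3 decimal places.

p₁ = P(outcome | exposed) = 1506/2453 = 0.61394
p₀ = P(outcome | unexposed) = 824/1691 = 0.48729
Under exogeneity alone the bounds on PN are max{0,(p₁−p₀)/p₁} ≤ PN ≤ min{1,(1−p₀)/p₁}.
  lower = (p₁ − p₀)/p₁ = 0.12666 / 0.61394 ≈ 0.2063
  upper = min{1, (1 − p₀)/p₁} = 0.51271 / 0.61394 ≈ 0.8351

0.206 ≤ PN ≤ 0.835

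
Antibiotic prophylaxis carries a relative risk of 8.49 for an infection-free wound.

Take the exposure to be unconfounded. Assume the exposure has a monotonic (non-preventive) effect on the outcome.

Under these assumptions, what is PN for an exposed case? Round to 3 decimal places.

Under exogeneity and monotonicity, PN = (RR − 1) / RR = 1 − 1/RR.
PN = (8.49 − 1) / 8.49 = 7.49 / 8.49 ≈ 0.8822

PN ≈ 0.882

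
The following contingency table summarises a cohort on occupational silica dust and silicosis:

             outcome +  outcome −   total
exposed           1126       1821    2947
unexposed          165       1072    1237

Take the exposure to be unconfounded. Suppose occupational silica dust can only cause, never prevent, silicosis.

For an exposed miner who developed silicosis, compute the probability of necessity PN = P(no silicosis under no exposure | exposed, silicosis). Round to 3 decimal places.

p₁ = P(outcome | exposed) = 1126/2947 = 0.38208
p₀ = P(outcome | unexposed) = 165/1237 = 0.13339
Under exogeneity and monotonicity, PN = (p₁ − p₀)/p₁.
PN = (0.38208 − 0.13339) / 0.38208 ≈ 0.6509

PN ≈ 0.651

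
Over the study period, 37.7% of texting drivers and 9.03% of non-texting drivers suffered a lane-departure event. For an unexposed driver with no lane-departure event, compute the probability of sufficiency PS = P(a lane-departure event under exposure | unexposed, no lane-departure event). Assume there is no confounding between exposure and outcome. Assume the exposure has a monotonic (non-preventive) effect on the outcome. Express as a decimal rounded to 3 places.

PS ≈ 0.315

p₁ = 0.377, p₀ = 0.0903.
Under exogeneity and monotonicity, PS = (p₁ − p₀) / (1 − p₀).
PS = (0.377 − 0.0903) / (1 − 0.0903) = 0.2867 / 0.9097 ≈ 0.3152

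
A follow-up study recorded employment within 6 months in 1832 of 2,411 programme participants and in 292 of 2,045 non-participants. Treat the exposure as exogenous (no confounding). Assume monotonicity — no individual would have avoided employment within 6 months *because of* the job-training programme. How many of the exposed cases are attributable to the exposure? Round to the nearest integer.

about 1488 cases

p₁ = P(outcome | exposed) = 1832/2411 = 0.75985
p₀ = P(outcome | unexposed) = 292/2045 = 0.14279
PN = (p₁ − p₀)/p₁ = (0.75985 − 0.14279) / 0.75985 ≈ 0.81209.
Attributable cases ≈ PN × (exposed cases) = 0.81209 × 1832 ≈ 1487.74.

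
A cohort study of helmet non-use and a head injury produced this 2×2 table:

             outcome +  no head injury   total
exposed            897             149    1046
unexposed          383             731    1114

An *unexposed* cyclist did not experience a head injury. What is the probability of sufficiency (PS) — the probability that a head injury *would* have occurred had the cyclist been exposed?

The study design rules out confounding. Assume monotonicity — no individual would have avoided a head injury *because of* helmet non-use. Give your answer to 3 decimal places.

PS ≈ 0.783

p₁ = P(outcome | exposed) = 897/1046 = 0.85755
p₀ = P(outcome | unexposed) = 383/1114 = 0.34381
Under exogeneity and monotonicity, PS = (p₁ − p₀)/(1 − p₀).
PS = (0.85755 − 0.34381) / 0.65619 ≈ 0.7829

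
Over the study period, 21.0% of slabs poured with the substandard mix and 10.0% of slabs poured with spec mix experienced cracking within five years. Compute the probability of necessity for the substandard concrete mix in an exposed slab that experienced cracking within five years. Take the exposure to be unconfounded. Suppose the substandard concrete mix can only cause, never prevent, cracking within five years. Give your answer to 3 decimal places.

p₁ = 0.21, p₀ = 0.1.
Under exogeneity and monotonicity, PN = (p₁ − p₀) / p₁.
PN = (0.21 − 0.1) / 0.21 = 0.11 / 0.21 ≈ 0.5238

PN ≈ 0.524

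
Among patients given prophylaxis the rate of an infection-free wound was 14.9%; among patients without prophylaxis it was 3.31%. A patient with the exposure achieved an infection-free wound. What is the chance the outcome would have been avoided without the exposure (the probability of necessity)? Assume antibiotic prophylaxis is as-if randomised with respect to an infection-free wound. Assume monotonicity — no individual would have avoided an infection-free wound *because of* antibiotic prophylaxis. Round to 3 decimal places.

PN ≈ 0.778

p₁ = 0.149, p₀ = 0.0331.
Under exogeneity and monotonicity, PN = (p₁ − p₀) / p₁.
PN = (0.149 − 0.0331) / 0.149 = 0.1159 / 0.149 ≈ 0.7779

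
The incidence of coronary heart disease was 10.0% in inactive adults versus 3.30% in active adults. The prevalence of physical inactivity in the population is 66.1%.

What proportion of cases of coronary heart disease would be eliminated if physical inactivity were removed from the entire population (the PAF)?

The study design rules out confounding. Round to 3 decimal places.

PAF ≈ 0.573

p₁ = 0.1, p₀ = 0.033.
Overall risk P(Y=1) = π·p₁ + (1−π)·p₀ = 0.661×0.1 + 0.339×0.033 = 0.077287.
Under exogeneity, PAF = [P(Y=1) − p₀] / P(Y=1).
PAF = (0.077287 − 0.033) / 0.077287 ≈ 0.5730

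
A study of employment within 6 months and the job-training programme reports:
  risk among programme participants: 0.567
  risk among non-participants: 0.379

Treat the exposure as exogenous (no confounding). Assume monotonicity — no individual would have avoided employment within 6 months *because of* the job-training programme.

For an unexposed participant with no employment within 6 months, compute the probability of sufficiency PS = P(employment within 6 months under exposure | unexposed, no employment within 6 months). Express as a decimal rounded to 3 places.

PS ≈ 0.303

Let p₁ = 0.567, p₀ = 0.379.
Under exogeneity and monotonicity, PS = (p₁ − p₀) / (1 − p₀).
PS = (0.567 − 0.379) / (1 − 0.379) = 0.188 / 0.621 ≈ 0.3027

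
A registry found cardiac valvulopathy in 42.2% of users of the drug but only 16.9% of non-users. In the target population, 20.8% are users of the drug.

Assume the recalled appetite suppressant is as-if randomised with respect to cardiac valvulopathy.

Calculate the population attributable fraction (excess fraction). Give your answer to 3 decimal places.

p₁ = 0.422, p₀ = 0.169.
Overall risk P(Y=1) = π·p₁ + (1−π)·p₀ = 0.208×0.422 + 0.792×0.169 = 0.22162.
Under exogeneity, PAF = [P(Y=1) − p₀] / P(Y=1).
PAF = (0.22162 − 0.169) / 0.22162 ≈ 0.2374

PAF ≈ 0.237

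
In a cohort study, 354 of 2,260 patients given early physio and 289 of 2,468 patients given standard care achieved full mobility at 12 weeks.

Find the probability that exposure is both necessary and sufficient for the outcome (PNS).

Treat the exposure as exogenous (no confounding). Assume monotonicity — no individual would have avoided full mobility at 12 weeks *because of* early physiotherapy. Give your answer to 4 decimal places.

PNS ≈ 0.0395

p₁ = P(outcome | exposed) = 354/2260 = 0.15664
p₀ = P(outcome | unexposed) = 289/2468 = 0.1171
Under exogeneity and monotonicity, PNS = p₁ − p₀.
PNS = 0.15664 − 0.1171 = 0.039538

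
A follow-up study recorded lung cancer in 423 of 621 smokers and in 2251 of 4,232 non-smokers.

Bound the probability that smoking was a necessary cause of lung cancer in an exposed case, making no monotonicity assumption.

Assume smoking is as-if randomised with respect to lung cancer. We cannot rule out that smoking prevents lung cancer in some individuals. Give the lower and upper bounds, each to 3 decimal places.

0.219 ≤ PN ≤ 0.687

p₁ = P(outcome | exposed) = 423/621 = 0.68116
p₀ = P(outcome | unexposed) = 2251/4232 = 0.5319
Under exogeneity alone the bounds on PN are max{0,(p₁−p₀)/p₁} ≤ PN ≤ min{1,(1−p₀)/p₁}.
  lower = (p₁ − p₀)/p₁ = 0.14926 / 0.68116 ≈ 0.2191
  upper = min{1, (1 − p₀)/p₁} = 0.4681 / 0.68116 ≈ 0.6872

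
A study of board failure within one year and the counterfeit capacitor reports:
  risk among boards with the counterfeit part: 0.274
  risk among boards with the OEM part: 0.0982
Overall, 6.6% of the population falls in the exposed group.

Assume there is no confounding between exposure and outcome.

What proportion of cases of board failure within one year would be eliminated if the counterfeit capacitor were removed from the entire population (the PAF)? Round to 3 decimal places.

PAF ≈ 0.106

Let p₁ = 0.274, p₀ = 0.0982.
Overall risk P(Y=1) = π·p₁ + (1−π)·p₀ = 0.066×0.274 + 0.934×0.0982 = 0.1098.
Under exogeneity, PAF = [P(Y=1) − p₀] / P(Y=1).
PAF = (0.1098 − 0.0982) / 0.1098 ≈ 0.1057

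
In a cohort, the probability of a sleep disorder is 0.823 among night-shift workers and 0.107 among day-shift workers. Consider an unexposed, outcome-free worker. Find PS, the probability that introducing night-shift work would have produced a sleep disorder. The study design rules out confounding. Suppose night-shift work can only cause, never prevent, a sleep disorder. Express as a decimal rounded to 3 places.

Let p₁ = 0.823, p₀ = 0.107.
Under exogeneity and monotonicity, PS = (p₁ − p₀) / (1 − p₀).
PS = (0.823 − 0.107) / (1 − 0.107) = 0.716 / 0.893 ≈ 0.8018

PS ≈ 0.802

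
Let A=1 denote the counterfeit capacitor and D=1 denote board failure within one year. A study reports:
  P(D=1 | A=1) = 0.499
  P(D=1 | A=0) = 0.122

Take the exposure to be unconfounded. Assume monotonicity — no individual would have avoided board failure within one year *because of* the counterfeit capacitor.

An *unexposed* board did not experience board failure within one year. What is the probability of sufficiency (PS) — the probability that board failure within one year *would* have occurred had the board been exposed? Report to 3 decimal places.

Let p₁ = 0.499, p₀ = 0.122.
Under exogeneity and monotonicity, PS = (p₁ − p₀) / (1 − p₀).
PS = (0.499 − 0.122) / (1 − 0.122) = 0.377 / 0.878 ≈ 0.4294

PS ≈ 0.429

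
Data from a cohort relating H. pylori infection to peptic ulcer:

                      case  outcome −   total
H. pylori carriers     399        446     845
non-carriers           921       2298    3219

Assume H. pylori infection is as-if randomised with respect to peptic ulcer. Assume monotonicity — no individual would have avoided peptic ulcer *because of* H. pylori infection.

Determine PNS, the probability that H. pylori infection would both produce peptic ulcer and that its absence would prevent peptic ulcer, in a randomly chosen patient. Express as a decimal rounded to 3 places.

PNS ≈ 0.186

p₁ = P(outcome | exposed) = 399/845 = 0.47219
p₀ = P(outcome | unexposed) = 921/3219 = 0.28611
Under exogeneity and monotonicity, PNS = p₁ − p₀.
PNS = 0.47219 − 0.28611 = 0.18608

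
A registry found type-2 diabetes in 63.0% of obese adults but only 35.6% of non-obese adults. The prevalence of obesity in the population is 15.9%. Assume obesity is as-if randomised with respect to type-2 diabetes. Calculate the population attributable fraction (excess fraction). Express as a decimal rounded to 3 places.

PAF ≈ 0.109

p₁ = 0.63, p₀ = 0.356.
Overall risk P(Y=1) = π·p₁ + (1−π)·p₀ = 0.159×0.63 + 0.841×0.356 = 0.39957.
Under exogeneity, PAF = [P(Y=1) − p₀] / P(Y=1).
PAF = (0.39957 − 0.356) / 0.39957 ≈ 0.1090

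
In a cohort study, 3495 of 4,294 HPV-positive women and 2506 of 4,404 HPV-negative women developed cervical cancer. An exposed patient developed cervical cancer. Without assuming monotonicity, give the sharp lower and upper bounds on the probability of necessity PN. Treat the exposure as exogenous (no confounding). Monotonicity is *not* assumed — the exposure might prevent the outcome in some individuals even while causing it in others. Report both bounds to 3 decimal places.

p₁ = P(outcome | exposed) = 3495/4294 = 0.81393
p₀ = P(outcome | unexposed) = 2506/4404 = 0.56903
Under exogeneity alone the bounds on PN are max{0,(p₁−p₀)/p₁} ≤ PN ≤ min{1,(1−p₀)/p₁}.
  lower = (p₁ − p₀)/p₁ = 0.2449 / 0.81393 ≈ 0.3009
  upper = min{1, (1 − p₀)/p₁} = 0.43097 / 0.81393 ≈ 0.5295

0.301 ≤ PN ≤ 0.529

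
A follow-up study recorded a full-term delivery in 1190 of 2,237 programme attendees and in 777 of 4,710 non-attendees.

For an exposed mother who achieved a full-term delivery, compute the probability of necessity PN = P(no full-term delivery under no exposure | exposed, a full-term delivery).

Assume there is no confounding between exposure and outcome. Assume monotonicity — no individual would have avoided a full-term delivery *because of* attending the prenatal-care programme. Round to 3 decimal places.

p₁ = P(outcome | exposed) = 1190/2237 = 0.53196
p₀ = P(outcome | unexposed) = 777/4710 = 0.16497
Under exogeneity and monotonicity, PN = (p₁ − p₀) / p₁.
PN = (0.53196 − 0.16497) / 0.53196 = 0.36699 / 0.53196 ≈ 0.6899

PN ≈ 0.690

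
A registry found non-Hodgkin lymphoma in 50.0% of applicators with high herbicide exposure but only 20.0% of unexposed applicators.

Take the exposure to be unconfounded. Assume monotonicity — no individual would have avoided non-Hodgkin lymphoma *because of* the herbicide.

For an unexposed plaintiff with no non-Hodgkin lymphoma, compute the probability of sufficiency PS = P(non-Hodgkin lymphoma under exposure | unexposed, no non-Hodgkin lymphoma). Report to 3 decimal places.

p₁ = 0.5, p₀ = 0.2.
Under exogeneity and monotonicity, PS = (p₁ − p₀) / (1 − p₀).
PS = (0.5 − 0.2) / (1 − 0.2) = 0.3 / 0.8 ≈ 0.3750

PS ≈ 0.375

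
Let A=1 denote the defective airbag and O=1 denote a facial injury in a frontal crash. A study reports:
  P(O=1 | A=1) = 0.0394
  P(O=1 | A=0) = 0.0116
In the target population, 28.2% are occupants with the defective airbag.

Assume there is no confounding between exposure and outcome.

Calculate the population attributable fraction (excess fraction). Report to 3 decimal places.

PAF ≈ 0.403

Let p₁ = 0.0394, p₀ = 0.0116.
Overall risk P(Y=1) = π·p₁ + (1−π)·p₀ = 0.282×0.0394 + 0.718×0.0116 = 0.01944.
Under exogeneity, PAF = [P(Y=1) − p₀] / P(Y=1).
PAF = (0.01944 − 0.0116) / 0.01944 ≈ 0.4033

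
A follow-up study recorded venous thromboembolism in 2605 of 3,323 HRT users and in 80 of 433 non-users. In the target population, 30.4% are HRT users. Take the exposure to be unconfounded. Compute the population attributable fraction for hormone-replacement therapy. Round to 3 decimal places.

PAF ≈ 0.496

p₁ = P(outcome | exposed) = 2605/3323 = 0.78393
p₀ = P(outcome | unexposed) = 80/433 = 0.18476
Overall risk P(Y=1) = π·p₁ + (1−π)·p₀ = 0.304×0.78393 + 0.696×0.18476 = 0.36691.
Under exogeneity, PAF = [P(Y=1) − p₀] / P(Y=1).
PAF = (0.36691 − 0.18476) / 0.36691 ≈ 0.4964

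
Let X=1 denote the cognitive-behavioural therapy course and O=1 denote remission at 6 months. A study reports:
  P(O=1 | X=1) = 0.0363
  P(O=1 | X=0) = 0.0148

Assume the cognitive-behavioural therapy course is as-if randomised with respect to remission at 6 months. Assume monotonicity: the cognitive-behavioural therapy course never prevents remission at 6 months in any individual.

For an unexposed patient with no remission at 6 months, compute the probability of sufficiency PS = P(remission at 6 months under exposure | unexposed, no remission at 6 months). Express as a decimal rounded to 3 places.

PS ≈ 0.022

Let p₁ = 0.0363, p₀ = 0.0148.
Under exogeneity and monotonicity, PS = (p₁ − p₀) / (1 − p₀).
PS = (0.0363 − 0.0148) / (1 − 0.0148) = 0.0215 / 0.9852 ≈ 0.0218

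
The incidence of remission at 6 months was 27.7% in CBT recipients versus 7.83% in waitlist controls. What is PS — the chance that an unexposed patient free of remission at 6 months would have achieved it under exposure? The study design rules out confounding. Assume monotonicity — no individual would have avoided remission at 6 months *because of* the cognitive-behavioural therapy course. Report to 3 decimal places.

p₁ = 0.277, p₀ = 0.0783.
Under exogeneity and monotonicity, PS = (p₁ − p₀) / (1 − p₀).
PS = (0.277 − 0.0783) / (1 − 0.0783) = 0.1987 / 0.9217 ≈ 0.2156

PS ≈ 0.216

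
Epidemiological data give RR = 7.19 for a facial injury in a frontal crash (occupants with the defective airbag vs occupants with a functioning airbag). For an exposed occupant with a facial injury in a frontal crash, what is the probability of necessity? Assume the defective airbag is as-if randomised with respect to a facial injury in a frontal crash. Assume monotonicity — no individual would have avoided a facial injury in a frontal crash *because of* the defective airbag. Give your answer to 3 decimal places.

PN ≈ 0.861

Under exogeneity and monotonicity, PN = (RR − 1) / RR = 1 − 1/RR.
PN = (7.19 − 1) / 7.19 = 6.19 / 7.19 ≈ 0.8609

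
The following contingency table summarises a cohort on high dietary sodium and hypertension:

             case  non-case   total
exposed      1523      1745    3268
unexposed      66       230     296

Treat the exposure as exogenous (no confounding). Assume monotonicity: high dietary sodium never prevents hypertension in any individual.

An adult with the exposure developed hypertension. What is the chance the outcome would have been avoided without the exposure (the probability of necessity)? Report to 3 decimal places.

PN ≈ 0.522

p₁ = P(outcome | exposed) = 1523/3268 = 0.46603
p₀ = P(outcome | unexposed) = 66/296 = 0.22297
Under exogeneity and monotonicity, PN = (p₁ − p₀)/p₁.
PN = (0.46603 − 0.22297) / 0.46603 ≈ 0.5216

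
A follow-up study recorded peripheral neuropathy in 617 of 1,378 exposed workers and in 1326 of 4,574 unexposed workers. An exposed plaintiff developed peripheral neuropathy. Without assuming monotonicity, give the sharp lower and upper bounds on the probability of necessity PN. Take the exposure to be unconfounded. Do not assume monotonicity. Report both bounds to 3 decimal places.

0.353 ≤ PN ≤ 1.000

p₁ = P(outcome | exposed) = 617/1378 = 0.44775
p₀ = P(outcome | unexposed) = 1326/4574 = 0.2899
Under exogeneity alone the bounds on PN are max{0,(p₁−p₀)/p₁} ≤ PN ≤ min{1,(1−p₀)/p₁}.
  lower = (p₁ − p₀)/p₁ = 0.15785 / 0.44775 ≈ 0.3525
  upper = min{1, (1 − p₀)/p₁} = 0.7101 / 0.44775 ≈ 1.5859 → capped at 1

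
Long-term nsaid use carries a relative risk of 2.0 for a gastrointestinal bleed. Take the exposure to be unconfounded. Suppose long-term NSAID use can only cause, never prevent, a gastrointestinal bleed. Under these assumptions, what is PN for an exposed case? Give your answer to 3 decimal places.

Under exogeneity and monotonicity, PN = (RR − 1) / RR = 1 − 1/RR.
PN = (2.0 − 1) / 2.0 = 1 / 2.0 ≈ 0.5000

PN ≈ 0.500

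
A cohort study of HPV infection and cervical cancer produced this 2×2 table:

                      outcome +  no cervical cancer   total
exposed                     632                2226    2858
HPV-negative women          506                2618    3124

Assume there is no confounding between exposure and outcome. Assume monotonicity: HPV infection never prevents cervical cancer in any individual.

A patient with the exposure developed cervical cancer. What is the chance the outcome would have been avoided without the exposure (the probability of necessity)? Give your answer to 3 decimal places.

PN ≈ 0.268

p₁ = P(outcome | exposed) = 632/2858 = 0.22113
p₀ = P(outcome | unexposed) = 506/3124 = 0.16197
Under exogeneity and monotonicity, PN = (p₁ − p₀)/p₁.
PN = (0.22113 − 0.16197) / 0.22113 ≈ 0.2675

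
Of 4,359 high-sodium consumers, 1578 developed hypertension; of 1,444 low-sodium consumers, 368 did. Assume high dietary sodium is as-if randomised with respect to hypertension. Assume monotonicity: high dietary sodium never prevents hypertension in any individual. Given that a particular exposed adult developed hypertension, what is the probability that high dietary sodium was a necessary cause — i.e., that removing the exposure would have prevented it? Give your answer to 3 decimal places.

p₁ = P(outcome | exposed) = 1578/4359 = 0.36201
p₀ = P(outcome | unexposed) = 368/1444 = 0.25485
Under exogeneity and monotonicity, PN = (p₁ − p₀) / p₁.
PN = (0.36201 − 0.25485) / 0.36201 = 0.10716 / 0.36201 ≈ 0.2960

PN ≈ 0.296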